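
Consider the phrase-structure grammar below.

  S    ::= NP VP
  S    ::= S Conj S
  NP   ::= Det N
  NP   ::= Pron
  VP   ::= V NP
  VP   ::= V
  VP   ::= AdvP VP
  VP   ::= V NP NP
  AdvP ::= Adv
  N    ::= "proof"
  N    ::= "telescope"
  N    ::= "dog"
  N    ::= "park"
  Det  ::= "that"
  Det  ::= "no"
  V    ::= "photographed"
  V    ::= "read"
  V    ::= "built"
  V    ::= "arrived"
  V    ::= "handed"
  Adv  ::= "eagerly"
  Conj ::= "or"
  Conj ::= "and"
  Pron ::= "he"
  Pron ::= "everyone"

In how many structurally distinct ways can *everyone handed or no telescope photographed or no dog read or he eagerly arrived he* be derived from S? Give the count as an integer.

5

Two of the 5 distinct bracketings:
[S [S [NP [Pron everyone]] [VP [V handed]]] [Conj or] [S [S [NP [Det no] [N telescope]] [VP [V photographed]]] [Conj or] [S [S [NP [Det no] [N dog]] [VP [V read]]] [Conj or] [S [NP [Pron he]] [VP [AdvP [Adv eagerly]] [VP [V arrived] [NP [Pron he]]]]]]]]
[S [S [NP [Pron everyone]] [VP [V handed]]] [Conj or] [S [S [S [NP [Det no] [N telescope]] [VP [V photographed]]] [Conj or] [S [NP [Det no] [N dog]] [VP [V read]]]] [Conj or] [S [NP [Pron he]] [VP [AdvP [Adv eagerly]] [VP [V arrived] [NP [Pron he]]]]]]]
The trees differ in how a recursive rule is bracketed over the same span.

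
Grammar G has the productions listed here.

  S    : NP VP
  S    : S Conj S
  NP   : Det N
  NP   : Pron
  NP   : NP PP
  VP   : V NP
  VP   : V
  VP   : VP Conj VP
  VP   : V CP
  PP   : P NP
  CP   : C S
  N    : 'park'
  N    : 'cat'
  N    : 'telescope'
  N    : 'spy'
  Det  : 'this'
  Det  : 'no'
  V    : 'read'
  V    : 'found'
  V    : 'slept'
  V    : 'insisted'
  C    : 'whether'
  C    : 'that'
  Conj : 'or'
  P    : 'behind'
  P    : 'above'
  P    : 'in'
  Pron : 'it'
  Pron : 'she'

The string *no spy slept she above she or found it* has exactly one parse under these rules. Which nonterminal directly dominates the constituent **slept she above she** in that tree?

VP

[S [NP [Det no] [N spy]] [VP [VP [V slept] [NP [NP [Pron she]] [PP [P above] [NP [Pron she]]]]] [Conj or] [VP [V found] [NP [Pron it]]]]]
The span 'slept she above she' is the VP node built by VP → V NP.
Its mother is the VP built by VP → VP Conj VP.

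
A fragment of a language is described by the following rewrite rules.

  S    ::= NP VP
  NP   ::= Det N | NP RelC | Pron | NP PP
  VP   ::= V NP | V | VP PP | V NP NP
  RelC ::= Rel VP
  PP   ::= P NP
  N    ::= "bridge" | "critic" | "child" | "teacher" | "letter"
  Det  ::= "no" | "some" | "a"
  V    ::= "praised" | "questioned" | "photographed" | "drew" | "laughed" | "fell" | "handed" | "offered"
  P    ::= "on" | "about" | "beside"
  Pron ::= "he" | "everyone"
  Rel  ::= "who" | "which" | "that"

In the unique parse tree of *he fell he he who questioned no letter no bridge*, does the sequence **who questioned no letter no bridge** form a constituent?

[S [NP [Pron he]] [VP [V fell] [NP [Pron he]] [NP [NP [Pron he]] [RelC [Rel who] [VP [V questioned] [NP [Det no] [N letter]] [NP [Det no] [N bridge]]]]]]]
The words 'who questioned no letter no bridge' are exhaustively dominated by a single RelC node (built by RelC → Rel VP), so they form a constituent.

Yes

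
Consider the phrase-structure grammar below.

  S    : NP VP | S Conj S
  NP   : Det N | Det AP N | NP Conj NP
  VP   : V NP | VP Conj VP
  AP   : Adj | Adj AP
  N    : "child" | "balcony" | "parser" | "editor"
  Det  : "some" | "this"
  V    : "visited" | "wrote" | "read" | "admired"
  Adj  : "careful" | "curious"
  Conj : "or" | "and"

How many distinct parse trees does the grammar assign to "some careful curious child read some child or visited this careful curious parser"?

1

[S [NP [Det some] [AP [Adj careful] [AP [Adj curious]]] [N child]] [VP [VP [V read] [NP [Det some] [N child]]] [Conj or] [VP [V visited] [NP [Det this] [AP [Adj careful] [AP [Adj curious]]] [N parser]]]]]
No rule offers an alternative attachment or grouping for any span, so this is the only derivation.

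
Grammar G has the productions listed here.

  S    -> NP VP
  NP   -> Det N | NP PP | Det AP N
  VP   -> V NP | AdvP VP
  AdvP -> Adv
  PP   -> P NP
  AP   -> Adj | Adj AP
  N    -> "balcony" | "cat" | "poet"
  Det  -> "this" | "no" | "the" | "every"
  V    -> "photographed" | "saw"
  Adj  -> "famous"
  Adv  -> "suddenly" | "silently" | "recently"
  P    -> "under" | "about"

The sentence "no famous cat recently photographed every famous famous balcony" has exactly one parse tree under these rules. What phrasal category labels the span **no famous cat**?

NP

S
  NP
    Det: no
    AP
      Adj: famous
    N: cat
  VP
    AdvP
      Adv: recently
    VP
      V: photographed
      NP
        Det: every
        AP
          Adj: famous
          AP
            Adj: famous
        N: balcony
The span 'no famous cat' is the NP node built by NP → Det AP N.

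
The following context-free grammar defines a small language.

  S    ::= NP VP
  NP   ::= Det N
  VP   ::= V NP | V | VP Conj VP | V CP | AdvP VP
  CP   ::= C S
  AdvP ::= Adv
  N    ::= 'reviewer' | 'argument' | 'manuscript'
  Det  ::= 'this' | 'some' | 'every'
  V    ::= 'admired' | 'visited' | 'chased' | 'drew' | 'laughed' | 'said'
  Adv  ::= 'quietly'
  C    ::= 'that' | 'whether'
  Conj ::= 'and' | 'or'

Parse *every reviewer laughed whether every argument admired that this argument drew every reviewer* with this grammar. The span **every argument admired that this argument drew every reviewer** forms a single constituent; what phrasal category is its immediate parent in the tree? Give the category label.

CP

S
  NP
    Det: every
    N: reviewer
  VP
    V: laughed
    CP
      C: whether
      S
        NP
          Det: every
          N: argument
        VP
          V: admired
          CP
            C: that
            S
              NP
                Det: this
                N: argument
              VP
                V: drew
                NP
                  Det: every
                  N: reviewer
The span 'every argument admired that this argument drew every reviewer' is the S node built by S → NP VP.
Its mother is the CP built by CP → C S.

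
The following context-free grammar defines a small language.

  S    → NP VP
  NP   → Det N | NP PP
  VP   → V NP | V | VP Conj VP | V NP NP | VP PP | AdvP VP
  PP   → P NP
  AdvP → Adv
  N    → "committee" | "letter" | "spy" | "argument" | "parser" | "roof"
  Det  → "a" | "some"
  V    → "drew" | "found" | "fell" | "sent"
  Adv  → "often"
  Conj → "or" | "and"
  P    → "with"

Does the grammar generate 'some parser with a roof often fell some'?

For S → NP VP, every NP-prefix leaves a non-VP remainder: after 'some parser' the remainder is not a VP; after 'some parser with a roof' the remainder is not a VP.

Ungrammatical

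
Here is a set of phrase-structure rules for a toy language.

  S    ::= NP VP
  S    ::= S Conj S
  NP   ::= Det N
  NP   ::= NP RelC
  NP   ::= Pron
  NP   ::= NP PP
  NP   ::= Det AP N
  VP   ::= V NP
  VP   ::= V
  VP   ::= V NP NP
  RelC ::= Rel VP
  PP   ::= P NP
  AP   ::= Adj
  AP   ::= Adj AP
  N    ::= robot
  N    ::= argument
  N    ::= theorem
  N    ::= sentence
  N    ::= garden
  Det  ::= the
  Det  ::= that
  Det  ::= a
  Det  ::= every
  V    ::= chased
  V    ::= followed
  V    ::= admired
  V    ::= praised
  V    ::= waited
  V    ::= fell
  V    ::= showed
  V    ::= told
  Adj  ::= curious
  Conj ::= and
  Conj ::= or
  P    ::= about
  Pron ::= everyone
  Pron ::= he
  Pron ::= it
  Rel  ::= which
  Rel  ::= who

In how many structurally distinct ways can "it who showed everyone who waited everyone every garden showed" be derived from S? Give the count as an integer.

Two of the 3 distinct bracketings:
[S [NP [NP [Pron it]] [RelC [Rel who] [VP [V showed] [NP [NP [Pron everyone]] [RelC [Rel who] [VP [V waited] [NP [Pron everyone]] [NP [Det every] [N garden]]]]]]]] [VP [V showed]]]
[S [NP [NP [Pron it]] [RelC [Rel who] [VP [V showed] [NP [NP [Pron everyone]] [RelC [Rel who] [VP [V waited] [NP [Pron everyone]]]]] [NP [Det every] [N garden]]]]] [VP [V showed]]]
The trees differ in how a recursive rule is bracketed over the same span.

3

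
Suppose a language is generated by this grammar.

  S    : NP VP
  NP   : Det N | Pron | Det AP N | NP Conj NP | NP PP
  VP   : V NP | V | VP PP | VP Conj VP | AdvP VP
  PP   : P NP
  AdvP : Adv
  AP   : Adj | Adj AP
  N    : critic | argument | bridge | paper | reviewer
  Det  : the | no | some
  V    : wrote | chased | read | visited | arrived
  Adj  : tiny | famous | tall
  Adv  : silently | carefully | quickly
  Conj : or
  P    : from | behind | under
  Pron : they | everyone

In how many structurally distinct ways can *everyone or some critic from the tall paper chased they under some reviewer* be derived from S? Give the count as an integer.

4

Two of the 4 distinct bracketings:
[S [NP [NP [Pron everyone]] [Conj or] [NP [NP [Det some] [N critic]] [PP [P from] [NP [Det the] [AP [Adj tall]] [N paper]]]]] [VP [V chased] [NP [NP [Pron they]] [PP [P under] [NP [Det some] [N reviewer]]]]]]
[S [NP [NP [Pron everyone]] [Conj or] [NP [NP [Det some] [N critic]] [PP [P from] [NP [Det the] [AP [Adj tall]] [N paper]]]]] [VP [VP [V chased] [NP [Pron they]]] [PP [P under] [NP [Det some] [N reviewer]]]]]
The difference turns on whether VP → VP PP is used at the relevant span, versus an alternative expansion of VP.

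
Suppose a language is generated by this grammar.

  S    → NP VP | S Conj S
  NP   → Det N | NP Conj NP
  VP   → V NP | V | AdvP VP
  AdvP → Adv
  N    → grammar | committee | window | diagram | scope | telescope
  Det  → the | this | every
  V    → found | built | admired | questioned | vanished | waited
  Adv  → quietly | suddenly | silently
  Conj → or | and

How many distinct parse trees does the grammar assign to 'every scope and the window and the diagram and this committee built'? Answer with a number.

Two of the 5 distinct bracketings:
[S [NP [NP [Det every] [N scope]] [Conj and] [NP [NP [Det the] [N window]] [Conj and] [NP [NP [Det the] [N diagram]] [Conj and] [NP [Det this] [N committee]]]]] [VP [V built]]]
[S [NP [NP [Det every] [N scope]] [Conj and] [NP [NP [NP [Det the] [N window]] [Conj and] [NP [Det the] [N diagram]]] [Conj and] [NP [Det this] [N committee]]]] [VP [V built]]]
The trees differ in how a recursive rule is bracketed over the same span.

5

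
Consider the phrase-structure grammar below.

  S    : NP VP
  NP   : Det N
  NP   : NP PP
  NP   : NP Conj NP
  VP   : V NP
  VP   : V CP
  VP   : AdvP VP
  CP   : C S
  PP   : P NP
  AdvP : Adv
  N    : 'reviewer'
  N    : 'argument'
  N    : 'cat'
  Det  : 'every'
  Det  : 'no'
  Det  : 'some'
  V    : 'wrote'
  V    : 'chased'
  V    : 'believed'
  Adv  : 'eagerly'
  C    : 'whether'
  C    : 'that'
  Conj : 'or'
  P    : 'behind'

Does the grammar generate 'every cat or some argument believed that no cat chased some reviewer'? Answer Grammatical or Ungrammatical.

Grammatical

S
  NP
    NP
      Det: every
      N: cat
    Conj: or
    NP
      Det: some
      N: argument
  VP
    V: believed
    CP
      C: that
      S
        NP
          Det: no
          N: cat
        VP
          V: chased
          NP
            Det: some
            N: reviewer
Every word is introduced by a lexical rule and the phrasal rules combine the resulting categories into a single S.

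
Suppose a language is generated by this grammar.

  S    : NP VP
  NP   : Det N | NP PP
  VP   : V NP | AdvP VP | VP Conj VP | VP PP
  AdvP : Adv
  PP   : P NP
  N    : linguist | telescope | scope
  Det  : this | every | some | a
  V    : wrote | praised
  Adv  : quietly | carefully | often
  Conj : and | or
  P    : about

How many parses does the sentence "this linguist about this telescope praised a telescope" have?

1

[S [NP [NP [Det this] [N linguist]] [PP [P about] [NP [Det this] [N telescope]]]] [VP [V praised] [NP [Det a] [N telescope]]]]
No rule offers an alternative attachment or grouping for any span, so this is the only derivation.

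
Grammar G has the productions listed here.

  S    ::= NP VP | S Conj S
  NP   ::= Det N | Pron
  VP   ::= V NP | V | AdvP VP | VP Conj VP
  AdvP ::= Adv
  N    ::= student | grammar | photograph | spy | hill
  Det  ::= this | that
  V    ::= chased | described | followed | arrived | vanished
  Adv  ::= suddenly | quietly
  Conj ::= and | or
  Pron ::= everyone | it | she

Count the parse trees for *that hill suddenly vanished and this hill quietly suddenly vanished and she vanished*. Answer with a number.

The two bracketings:
[S [S [NP [Det that] [N hill]] [VP [AdvP [Adv suddenly]] [VP [V vanished]]]] [Conj and] [S [S [NP [Det this] [N hill]] [VP [AdvP [Adv quietly]] [VP [AdvP [Adv suddenly]] [VP [V vanished]]]]] [Conj and] [S [NP [Pron she]] [VP [V vanished]]]]]
[S [S [S [NP [Det that] [N hill]] [VP [AdvP [Adv suddenly]] [VP [V vanished]]]] [Conj and] [S [NP [Det this] [N hill]] [VP [AdvP [Adv quietly]] [VP [AdvP [Adv suddenly]] [VP [V vanished]]]]]] [Conj and] [S [NP [Pron she]] [VP [V vanished]]]]
The trees differ in how a recursive rule is bracketed over the same span.

2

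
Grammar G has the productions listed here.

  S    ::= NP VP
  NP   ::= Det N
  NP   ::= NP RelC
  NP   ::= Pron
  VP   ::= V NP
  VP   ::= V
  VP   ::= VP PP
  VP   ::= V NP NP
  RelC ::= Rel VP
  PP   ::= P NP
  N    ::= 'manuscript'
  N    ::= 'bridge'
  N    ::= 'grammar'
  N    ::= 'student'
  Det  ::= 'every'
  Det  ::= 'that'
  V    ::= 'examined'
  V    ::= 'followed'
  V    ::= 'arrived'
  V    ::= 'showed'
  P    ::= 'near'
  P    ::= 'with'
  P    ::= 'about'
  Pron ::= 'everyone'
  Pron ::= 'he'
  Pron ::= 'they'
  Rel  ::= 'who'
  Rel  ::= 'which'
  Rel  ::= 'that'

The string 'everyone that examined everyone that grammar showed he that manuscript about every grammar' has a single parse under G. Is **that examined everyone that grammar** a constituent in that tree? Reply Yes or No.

Yes

[S [NP [NP [Pron everyone]] [RelC [Rel that] [VP [V examined] [NP [Pron everyone]] [NP [Det that] [N grammar]]]]] [VP [VP [V showed] [NP [Pron he]] [NP [Det that] [N manuscript]]] [PP [P about] [NP [Det every] [N grammar]]]]]
The words 'that examined everyone that grammar' are exhaustively dominated by a single RelC node (built by RelC → Rel VP), so they form a constituent.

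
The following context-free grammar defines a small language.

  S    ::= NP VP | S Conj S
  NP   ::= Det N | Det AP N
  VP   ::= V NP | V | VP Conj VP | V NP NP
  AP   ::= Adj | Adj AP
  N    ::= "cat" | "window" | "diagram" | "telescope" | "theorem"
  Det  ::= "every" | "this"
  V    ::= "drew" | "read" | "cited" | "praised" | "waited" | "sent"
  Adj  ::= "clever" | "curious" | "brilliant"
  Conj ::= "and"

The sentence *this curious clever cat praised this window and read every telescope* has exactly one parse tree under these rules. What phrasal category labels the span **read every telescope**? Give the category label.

[S [NP [Det this] [AP [Adj curious] [AP [Adj clever]]] [N cat]] [VP [VP [V praised] [NP [Det this] [N window]]] [Conj and] [VP [V read] [NP [Det every] [N telescope]]]]]
The span 'read every telescope' is the VP node built by VP → V NP.

VP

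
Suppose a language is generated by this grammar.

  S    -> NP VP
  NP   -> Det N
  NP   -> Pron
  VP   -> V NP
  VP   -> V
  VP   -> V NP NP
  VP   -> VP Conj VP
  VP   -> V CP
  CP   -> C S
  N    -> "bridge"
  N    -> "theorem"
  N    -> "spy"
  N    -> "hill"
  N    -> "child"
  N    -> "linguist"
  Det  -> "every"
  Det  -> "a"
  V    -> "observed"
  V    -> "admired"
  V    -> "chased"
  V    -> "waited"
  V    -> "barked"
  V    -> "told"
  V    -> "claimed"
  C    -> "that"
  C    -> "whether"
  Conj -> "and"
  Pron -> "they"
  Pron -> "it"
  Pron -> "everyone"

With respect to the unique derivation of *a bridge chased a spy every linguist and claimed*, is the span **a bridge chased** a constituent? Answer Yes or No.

[S [NP [Det a] [N bridge]] [VP [VP [V chased] [NP [Det a] [N spy]] [NP [Det every] [N linguist]]] [Conj and] [VP [V claimed]]]]
The smallest constituent containing 'a bridge chased' is the S spanning 'a bridge chased a spy every linguist and claimed'; no single node in the tree dominates exactly the given words.

No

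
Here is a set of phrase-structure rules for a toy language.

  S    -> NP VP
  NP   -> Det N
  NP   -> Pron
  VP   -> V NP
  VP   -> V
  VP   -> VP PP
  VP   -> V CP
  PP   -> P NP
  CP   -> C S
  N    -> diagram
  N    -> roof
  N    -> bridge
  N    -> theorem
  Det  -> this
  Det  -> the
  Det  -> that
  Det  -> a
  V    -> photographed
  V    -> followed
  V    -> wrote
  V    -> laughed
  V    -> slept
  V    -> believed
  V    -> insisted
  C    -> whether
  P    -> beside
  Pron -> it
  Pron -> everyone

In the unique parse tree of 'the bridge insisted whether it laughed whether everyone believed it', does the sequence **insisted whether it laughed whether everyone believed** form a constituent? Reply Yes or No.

No

[S [NP [Det the] [N bridge]] [VP [V insisted] [CP [C whether] [S [NP [Pron it]] [VP [V laughed] [CP [C whether] [S [NP [Pron everyone]] [VP [V believed] [NP [Pron it]]]]]]]]]]
The smallest constituent containing 'insisted whether it laughed whether everyone believed' is the VP spanning 'insisted whether it laughed whether everyone believed it'; no single node in the tree dominates exactly the given words.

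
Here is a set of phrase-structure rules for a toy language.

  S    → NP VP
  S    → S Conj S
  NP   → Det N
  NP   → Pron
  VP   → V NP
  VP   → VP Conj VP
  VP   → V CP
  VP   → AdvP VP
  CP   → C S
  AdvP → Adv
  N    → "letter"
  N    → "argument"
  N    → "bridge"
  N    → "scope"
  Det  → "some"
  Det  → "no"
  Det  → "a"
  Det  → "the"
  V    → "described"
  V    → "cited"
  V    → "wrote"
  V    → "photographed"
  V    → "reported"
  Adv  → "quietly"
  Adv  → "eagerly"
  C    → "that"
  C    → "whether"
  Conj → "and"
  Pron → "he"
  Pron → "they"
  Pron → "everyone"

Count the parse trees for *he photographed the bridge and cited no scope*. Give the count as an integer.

1

[S [NP [Pron he]] [VP [VP [V photographed] [NP [Det the] [N bridge]]] [Conj and] [VP [V cited] [NP [Det no] [N scope]]]]]
No rule offers an alternative attachment or grouping for any span, so this is the only derivation.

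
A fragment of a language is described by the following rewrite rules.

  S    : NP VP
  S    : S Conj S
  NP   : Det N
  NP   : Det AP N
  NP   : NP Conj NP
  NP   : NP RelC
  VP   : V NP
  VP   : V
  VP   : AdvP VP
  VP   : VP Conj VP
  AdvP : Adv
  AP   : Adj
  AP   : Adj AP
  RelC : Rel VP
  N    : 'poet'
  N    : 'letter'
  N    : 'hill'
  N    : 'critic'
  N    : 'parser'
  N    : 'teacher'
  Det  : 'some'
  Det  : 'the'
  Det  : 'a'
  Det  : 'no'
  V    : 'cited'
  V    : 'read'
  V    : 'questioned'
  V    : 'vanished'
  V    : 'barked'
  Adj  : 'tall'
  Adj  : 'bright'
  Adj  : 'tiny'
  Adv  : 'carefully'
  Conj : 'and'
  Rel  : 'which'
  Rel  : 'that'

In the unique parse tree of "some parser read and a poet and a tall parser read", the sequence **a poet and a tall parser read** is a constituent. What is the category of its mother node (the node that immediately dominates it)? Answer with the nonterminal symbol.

S

[S [S [NP [Det some] [N parser]] [VP [V read]]] [Conj and] [S [NP [NP [Det a] [N poet]] [Conj and] [NP [Det a] [AP [Adj tall]] [N parser]]] [VP [V read]]]]
The span 'a poet and a tall parser read' is the S node built by S → NP VP.
Its mother is the S built by S → S Conj S.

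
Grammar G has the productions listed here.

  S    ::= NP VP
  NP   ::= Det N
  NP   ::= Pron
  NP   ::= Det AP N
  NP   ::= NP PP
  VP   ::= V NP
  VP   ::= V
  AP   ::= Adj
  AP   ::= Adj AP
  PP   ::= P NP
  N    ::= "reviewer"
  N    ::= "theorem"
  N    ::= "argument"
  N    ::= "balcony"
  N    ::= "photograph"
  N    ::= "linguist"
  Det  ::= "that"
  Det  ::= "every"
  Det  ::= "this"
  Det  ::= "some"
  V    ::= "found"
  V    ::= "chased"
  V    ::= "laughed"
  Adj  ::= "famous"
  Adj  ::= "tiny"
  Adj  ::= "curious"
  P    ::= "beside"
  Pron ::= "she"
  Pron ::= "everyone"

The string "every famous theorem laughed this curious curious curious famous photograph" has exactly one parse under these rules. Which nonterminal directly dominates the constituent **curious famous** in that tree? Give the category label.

[S [NP [Det every] [AP [Adj famous]] [N theorem]] [VP [V laughed] [NP [Det this] [AP [Adj curious] [AP [Adj curious] [AP [Adj curious] [AP [Adj famous]]]]] [N photograph]]]]
The span 'curious famous' is the AP node built by AP → Adj AP.
Its mother is the AP built by AP → Adj AP.

AP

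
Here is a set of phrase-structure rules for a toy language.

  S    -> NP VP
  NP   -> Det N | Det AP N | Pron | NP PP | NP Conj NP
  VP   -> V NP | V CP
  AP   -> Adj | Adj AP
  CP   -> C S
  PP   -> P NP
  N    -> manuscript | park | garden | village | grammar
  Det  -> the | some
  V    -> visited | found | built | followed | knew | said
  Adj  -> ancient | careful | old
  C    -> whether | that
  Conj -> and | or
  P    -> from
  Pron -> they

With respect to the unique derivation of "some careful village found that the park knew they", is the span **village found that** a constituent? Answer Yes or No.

[S [NP [Det some] [AP [Adj careful]] [N village]] [VP [V found] [CP [C that] [S [NP [Det the] [N park]] [VP [V knew] [NP [Pron they]]]]]]]
The smallest constituent containing 'village found that' is the S spanning 'some careful village found that the park knew they'; no single node in the tree dominates exactly the given words.

No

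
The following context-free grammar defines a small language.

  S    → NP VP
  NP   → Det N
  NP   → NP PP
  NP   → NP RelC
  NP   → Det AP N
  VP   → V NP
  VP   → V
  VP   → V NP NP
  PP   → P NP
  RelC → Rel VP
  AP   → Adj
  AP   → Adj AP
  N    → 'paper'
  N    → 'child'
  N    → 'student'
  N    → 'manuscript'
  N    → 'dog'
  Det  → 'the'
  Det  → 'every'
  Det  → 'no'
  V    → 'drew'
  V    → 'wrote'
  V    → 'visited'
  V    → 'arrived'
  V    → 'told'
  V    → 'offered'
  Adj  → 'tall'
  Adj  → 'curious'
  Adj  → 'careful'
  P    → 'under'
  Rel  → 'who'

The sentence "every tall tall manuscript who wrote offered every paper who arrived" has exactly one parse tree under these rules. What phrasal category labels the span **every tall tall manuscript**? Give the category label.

NP

S
  NP
    NP
      Det: every
      AP
        Adj: tall
        AP
          Adj: tall
      N: manuscript
    RelC
      Rel: who
      VP
        V: wrote
  VP
    V: offered
    NP
      NP
        Det: every
        N: paper
      RelC
        Rel: who
        VP
          V: arrived
The span 'every tall tall manuscript' is the NP node built by NP → Det AP N.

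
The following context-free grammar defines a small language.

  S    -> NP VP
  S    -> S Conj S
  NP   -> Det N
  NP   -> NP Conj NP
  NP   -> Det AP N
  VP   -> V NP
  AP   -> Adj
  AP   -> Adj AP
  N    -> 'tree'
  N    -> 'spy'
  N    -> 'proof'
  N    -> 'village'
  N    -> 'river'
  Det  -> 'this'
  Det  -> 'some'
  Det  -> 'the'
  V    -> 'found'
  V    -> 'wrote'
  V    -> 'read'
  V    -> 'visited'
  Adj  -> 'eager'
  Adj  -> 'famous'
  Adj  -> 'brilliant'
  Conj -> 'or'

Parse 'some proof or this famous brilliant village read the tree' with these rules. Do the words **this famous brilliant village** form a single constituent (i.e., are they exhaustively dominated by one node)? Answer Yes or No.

[S [NP [NP [Det some] [N proof]] [Conj or] [NP [Det this] [AP [Adj famous] [AP [Adj brilliant]]] [N village]]] [VP [V read] [NP [Det the] [N tree]]]]
The words 'this famous brilliant village' are exhaustively dominated by a single NP node (built by NP → Det AP N), so they form a constituent.

Yes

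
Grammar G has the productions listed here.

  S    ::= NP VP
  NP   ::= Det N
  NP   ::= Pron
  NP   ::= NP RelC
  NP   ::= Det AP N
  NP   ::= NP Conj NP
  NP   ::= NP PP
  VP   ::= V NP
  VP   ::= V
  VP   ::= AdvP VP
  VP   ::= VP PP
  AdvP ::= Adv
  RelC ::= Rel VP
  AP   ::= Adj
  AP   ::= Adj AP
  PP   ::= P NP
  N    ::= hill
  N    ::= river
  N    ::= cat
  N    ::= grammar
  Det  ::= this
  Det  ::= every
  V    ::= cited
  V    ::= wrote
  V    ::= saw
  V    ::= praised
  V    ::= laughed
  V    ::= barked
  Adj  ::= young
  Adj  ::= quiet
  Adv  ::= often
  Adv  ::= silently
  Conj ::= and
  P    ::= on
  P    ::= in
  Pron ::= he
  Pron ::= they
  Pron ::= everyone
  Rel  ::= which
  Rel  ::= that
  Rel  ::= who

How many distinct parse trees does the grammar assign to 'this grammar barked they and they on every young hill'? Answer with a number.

3

Two of the 3 distinct bracketings:
[S [NP [Det this] [N grammar]] [VP [V barked] [NP [NP [Pron they]] [Conj and] [NP [NP [Pron they]] [PP [P on] [NP [Det every] [AP [Adj young]] [N hill]]]]]]]
[S [NP [Det this] [N grammar]] [VP [V barked] [NP [NP [NP [Pron they]] [Conj and] [NP [Pron they]]] [PP [P on] [NP [Det every] [AP [Adj young]] [N hill]]]]]]
The trees differ in how a recursive rule is bracketed over the same span.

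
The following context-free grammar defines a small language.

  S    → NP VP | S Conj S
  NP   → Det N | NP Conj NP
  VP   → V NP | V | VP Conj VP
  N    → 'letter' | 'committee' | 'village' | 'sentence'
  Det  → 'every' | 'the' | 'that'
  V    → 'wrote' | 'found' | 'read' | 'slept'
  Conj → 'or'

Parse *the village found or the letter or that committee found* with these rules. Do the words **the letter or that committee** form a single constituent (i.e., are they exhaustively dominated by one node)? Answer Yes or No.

[S [S [NP [Det the] [N village]] [VP [V found]]] [Conj or] [S [NP [NP [Det the] [N letter]] [Conj or] [NP [Det that] [N committee]]] [VP [V found]]]]
The words 'the letter or that committee' are exhaustively dominated by a single NP node (built by NP → NP Conj NP), so they form a constituent.

Yes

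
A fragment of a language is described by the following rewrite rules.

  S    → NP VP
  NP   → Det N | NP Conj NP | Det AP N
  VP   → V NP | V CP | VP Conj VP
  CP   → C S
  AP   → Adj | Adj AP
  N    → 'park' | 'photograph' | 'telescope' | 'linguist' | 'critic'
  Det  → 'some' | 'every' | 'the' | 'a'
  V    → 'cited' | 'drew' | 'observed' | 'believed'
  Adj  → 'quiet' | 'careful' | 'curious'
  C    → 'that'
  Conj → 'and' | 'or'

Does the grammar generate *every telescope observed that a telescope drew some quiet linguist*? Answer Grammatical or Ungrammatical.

[S [NP [Det every] [N telescope]] [VP [V observed] [CP [C that] [S [NP [Det a] [N telescope]] [VP [V drew] [NP [Det some] [AP [Adj quiet]] [N linguist]]]]]]]
The bracketing above is licensed at every node by one of the given productions, with S at the root.

Grammatical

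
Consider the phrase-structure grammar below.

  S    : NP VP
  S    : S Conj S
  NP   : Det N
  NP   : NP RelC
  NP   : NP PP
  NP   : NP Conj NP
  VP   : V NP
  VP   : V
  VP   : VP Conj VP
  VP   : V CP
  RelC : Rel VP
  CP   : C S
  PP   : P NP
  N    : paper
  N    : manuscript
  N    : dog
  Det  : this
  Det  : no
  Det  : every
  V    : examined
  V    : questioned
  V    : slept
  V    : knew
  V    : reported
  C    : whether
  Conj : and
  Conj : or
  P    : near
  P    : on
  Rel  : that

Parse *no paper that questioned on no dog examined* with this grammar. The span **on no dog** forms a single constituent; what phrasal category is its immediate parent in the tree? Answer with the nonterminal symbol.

S
  NP
    NP
      NP
        Det: no
        N: paper
      RelC
        Rel: that
        VP
          V: questioned
    PP
      P: on
      NP
        Det: no
        N: dog
  VP
    V: examined
The span 'on no dog' is the PP node built by PP → P NP.
Its mother is the NP built by NP → NP PP.

NP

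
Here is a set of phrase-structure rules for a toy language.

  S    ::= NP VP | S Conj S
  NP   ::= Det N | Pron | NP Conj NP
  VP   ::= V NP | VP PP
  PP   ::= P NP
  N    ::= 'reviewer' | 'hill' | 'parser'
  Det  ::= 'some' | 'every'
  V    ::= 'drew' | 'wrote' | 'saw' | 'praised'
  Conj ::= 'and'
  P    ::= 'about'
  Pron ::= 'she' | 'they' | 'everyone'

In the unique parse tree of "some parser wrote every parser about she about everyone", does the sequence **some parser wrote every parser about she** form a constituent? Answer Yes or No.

No

[S [NP [Det some] [N parser]] [VP [VP [VP [V wrote] [NP [Det every] [N parser]]] [PP [P about] [NP [Pron she]]]] [PP [P about] [NP [Pron everyone]]]]]
The smallest constituent containing 'some parser wrote every parser about she' is the S spanning 'some parser wrote every parser about she about everyone'; no single node in the tree dominates exactly the given words.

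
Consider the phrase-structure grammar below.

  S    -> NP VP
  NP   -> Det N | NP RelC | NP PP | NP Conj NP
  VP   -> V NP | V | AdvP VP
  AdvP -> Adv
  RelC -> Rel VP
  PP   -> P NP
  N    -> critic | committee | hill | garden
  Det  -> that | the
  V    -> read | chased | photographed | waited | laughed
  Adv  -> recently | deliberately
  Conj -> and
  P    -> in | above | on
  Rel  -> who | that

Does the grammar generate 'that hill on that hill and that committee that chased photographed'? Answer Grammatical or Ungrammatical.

Grammatical

S
  NP
    NP
      NP
        Det: that
        N: hill
      PP
        P: on
        NP
          NP
            Det: that
            N: hill
          Conj: and
          NP
            Det: that
            N: committee
    RelC
      Rel: that
      VP
        V: chased
  VP
    V: photographed
Each bracket corresponds to one application of a listed rule, so the string is derivable from S.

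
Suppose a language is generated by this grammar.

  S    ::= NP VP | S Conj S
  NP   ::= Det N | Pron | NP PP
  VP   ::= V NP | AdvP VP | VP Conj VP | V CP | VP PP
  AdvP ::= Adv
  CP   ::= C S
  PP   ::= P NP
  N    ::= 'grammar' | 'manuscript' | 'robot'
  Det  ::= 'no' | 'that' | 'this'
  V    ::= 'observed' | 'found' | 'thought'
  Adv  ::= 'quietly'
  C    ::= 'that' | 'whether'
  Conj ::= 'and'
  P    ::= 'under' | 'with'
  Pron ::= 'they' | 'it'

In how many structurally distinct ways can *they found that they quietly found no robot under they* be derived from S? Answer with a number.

Two of the 4 distinct bracketings:
[S [NP [Pron they]] [VP [V found] [CP [C that] [S [NP [Pron they]] [VP [AdvP [Adv quietly]] [VP [V found] [NP [NP [Det no] [N robot]] [PP [P under] [NP [Pron they]]]]]]]]]]
[S [NP [Pron they]] [VP [V found] [CP [C that] [S [NP [Pron they]] [VP [AdvP [Adv quietly]] [VP [VP [V found] [NP [Det no] [N robot]]] [PP [P under] [NP [Pron they]]]]]]]]]
The difference turns on whether NP → NP PP is used at the relevant span, versus an alternative expansion of NP.

4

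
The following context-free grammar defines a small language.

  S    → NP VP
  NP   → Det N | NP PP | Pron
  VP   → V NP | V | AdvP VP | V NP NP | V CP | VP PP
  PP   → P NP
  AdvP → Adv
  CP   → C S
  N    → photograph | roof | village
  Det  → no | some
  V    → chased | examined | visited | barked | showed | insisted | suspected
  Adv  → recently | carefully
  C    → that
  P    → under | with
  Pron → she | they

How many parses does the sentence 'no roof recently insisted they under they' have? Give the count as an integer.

3

Two of the 3 distinct bracketings:
[S [NP [Det no] [N roof]] [VP [AdvP [Adv recently]] [VP [V insisted] [NP [NP [Pron they]] [PP [P under] [NP [Pron they]]]]]]]
[S [NP [Det no] [N roof]] [VP [AdvP [Adv recently]] [VP [VP [V insisted] [NP [Pron they]]] [PP [P under] [NP [Pron they]]]]]]
The difference turns on whether NP → NP PP is used at the relevant span, versus an alternative expansion of NP.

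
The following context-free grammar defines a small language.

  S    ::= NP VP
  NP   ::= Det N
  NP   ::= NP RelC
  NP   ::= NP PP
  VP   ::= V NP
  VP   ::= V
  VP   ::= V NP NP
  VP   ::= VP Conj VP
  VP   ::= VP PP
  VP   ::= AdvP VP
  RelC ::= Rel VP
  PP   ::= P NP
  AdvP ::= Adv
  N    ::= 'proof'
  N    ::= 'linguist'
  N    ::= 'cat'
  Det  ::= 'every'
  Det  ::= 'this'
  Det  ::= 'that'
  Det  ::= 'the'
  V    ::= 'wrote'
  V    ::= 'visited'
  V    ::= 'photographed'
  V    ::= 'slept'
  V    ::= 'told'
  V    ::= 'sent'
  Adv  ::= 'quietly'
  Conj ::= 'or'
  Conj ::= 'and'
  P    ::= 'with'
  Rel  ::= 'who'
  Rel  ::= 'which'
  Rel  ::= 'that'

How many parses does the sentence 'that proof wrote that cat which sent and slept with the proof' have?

6

Two of the 6 distinct bracketings:
[S [NP [Det that] [N proof]] [VP [V wrote] [NP [NP [Det that] [N cat]] [RelC [Rel which] [VP [VP [V sent]] [Conj and] [VP [VP [V slept]] [PP [P with] [NP [Det the] [N proof]]]]]]]]]
[S [NP [Det that] [N proof]] [VP [V wrote] [NP [NP [Det that] [N cat]] [RelC [Rel which] [VP [VP [VP [V sent]] [Conj and] [VP [V slept]]] [PP [P with] [NP [Det the] [N proof]]]]]]]]
The trees differ in how a recursive rule is bracketed over the same span.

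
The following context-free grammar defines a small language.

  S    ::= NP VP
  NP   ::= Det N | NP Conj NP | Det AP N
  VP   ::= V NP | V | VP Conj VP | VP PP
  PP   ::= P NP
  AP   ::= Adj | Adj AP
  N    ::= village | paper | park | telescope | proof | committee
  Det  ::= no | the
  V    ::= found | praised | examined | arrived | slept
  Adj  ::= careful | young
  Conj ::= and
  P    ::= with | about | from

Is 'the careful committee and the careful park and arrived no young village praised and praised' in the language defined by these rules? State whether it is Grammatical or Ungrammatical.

Ungrammatical

For S → NP VP, every NP-prefix leaves a non-VP remainder: after 'the careful committee' the remainder is not a VP; after 'the careful committee and the careful park' the remainder is not a VP.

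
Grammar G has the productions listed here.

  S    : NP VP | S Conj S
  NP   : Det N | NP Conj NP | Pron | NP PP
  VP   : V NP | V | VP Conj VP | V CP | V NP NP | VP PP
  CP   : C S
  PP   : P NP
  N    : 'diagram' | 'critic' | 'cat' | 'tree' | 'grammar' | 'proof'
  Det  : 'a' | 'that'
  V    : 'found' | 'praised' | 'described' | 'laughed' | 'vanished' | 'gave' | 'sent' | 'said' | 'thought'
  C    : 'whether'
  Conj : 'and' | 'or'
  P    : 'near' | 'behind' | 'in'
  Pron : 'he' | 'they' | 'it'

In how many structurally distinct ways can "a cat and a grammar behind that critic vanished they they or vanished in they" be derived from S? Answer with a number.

Two of the 4 distinct bracketings:
[S [NP [NP [Det a] [N cat]] [Conj and] [NP [NP [Det a] [N grammar]] [PP [P behind] [NP [Det that] [N critic]]]]] [VP [VP [V vanished] [NP [Pron they]] [NP [Pron they]]] [Conj or] [VP [VP [V vanished]] [PP [P in] [NP [Pron they]]]]]]
[S [NP [NP [Det a] [N cat]] [Conj and] [NP [NP [Det a] [N grammar]] [PP [P behind] [NP [Det that] [N critic]]]]] [VP [VP [VP [V vanished] [NP [Pron they]] [NP [Pron they]]] [Conj or] [VP [V vanished]]] [PP [P in] [NP [Pron they]]]]]
The trees differ in how a recursive rule is bracketed over the same span.

4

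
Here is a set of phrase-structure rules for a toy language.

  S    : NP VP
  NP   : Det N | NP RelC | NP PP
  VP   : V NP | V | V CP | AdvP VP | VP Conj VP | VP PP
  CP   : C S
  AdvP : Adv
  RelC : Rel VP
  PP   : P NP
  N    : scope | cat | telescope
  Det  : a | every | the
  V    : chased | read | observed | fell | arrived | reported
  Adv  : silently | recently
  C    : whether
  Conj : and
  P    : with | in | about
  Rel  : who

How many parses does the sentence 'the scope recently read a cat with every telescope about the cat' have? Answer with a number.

Two of the 9 distinct bracketings:
[S [NP [Det the] [N scope]] [VP [AdvP [Adv recently]] [VP [V read] [NP [NP [Det a] [N cat]] [PP [P with] [NP [NP [Det every] [N telescope]] [PP [P about] [NP [Det the] [N cat]]]]]]]]]
[S [NP [Det the] [N scope]] [VP [AdvP [Adv recently]] [VP [V read] [NP [NP [NP [Det a] [N cat]] [PP [P with] [NP [Det every] [N telescope]]]] [PP [P about] [NP [Det the] [N cat]]]]]]]
The trees differ in how a recursive rule is bracketed over the same span.

9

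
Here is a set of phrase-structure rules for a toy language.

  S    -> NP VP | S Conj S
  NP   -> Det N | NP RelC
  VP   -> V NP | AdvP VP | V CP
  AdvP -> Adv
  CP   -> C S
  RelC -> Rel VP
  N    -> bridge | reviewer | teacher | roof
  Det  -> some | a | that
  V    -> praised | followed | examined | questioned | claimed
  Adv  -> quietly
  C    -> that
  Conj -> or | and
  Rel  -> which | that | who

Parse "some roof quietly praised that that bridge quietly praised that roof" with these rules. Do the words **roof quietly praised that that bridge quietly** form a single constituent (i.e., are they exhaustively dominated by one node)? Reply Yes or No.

No

[S [NP [Det some] [N roof]] [VP [AdvP [Adv quietly]] [VP [V praised] [CP [C that] [S [NP [Det that] [N bridge]] [VP [AdvP [Adv quietly]] [VP [V praised] [NP [Det that] [N roof]]]]]]]]]
The smallest constituent containing 'roof quietly praised that that bridge quietly' is the S spanning 'some roof quietly praised that that bridge quietly praised that roof'; no single node in the tree dominates exactly the given words.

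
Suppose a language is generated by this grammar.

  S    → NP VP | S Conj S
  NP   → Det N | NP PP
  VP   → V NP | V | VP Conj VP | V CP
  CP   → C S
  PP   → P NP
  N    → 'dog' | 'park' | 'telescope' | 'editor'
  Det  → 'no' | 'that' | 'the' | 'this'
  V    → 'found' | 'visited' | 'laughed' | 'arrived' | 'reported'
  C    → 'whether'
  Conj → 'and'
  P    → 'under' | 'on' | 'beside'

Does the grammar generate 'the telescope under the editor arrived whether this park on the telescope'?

Ungrammatical

For S → NP VP, every NP-prefix leaves a non-VP remainder: after 'the telescope' the remainder is not a VP; after 'the telescope under the editor' the remainder is not a VP. The alternative S rule S → S Conj S likewise has no satisfying split.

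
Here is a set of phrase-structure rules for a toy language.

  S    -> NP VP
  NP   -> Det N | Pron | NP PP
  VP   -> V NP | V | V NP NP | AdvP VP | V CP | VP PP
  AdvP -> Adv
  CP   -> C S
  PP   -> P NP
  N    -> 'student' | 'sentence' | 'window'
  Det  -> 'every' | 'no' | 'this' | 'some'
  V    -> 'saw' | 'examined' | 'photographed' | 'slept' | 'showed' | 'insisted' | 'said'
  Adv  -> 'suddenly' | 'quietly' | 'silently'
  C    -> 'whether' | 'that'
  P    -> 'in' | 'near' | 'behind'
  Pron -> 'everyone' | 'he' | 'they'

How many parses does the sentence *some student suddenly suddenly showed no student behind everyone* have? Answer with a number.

4

Two of the 4 distinct bracketings:
[S [NP [Det some] [N student]] [VP [AdvP [Adv suddenly]] [VP [AdvP [Adv suddenly]] [VP [V showed] [NP [NP [Det no] [N student]] [PP [P behind] [NP [Pron everyone]]]]]]]]
[S [NP [Det some] [N student]] [VP [AdvP [Adv suddenly]] [VP [AdvP [Adv suddenly]] [VP [VP [V showed] [NP [Det no] [N student]]] [PP [P behind] [NP [Pron everyone]]]]]]]
The difference turns on whether NP → NP PP is used at the relevant span, versus an alternative expansion of NP.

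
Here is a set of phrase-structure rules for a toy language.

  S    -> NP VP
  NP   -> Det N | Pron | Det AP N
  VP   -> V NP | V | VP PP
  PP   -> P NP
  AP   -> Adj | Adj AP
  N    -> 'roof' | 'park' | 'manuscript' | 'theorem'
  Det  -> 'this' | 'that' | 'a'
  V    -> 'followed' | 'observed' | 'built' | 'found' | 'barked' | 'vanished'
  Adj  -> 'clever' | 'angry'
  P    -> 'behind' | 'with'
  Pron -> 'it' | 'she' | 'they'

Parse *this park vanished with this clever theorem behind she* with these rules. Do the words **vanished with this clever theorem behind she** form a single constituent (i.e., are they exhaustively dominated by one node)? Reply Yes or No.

Yes

[S [NP [Det this] [N park]] [VP [VP [VP [V vanished]] [PP [P with] [NP [Det this] [AP [Adj clever]] [N theorem]]]] [PP [P behind] [NP [Pron she]]]]]
The words 'vanished with this clever theorem behind she' are exhaustively dominated by a single VP node (built by VP → VP PP), so they form a constituent.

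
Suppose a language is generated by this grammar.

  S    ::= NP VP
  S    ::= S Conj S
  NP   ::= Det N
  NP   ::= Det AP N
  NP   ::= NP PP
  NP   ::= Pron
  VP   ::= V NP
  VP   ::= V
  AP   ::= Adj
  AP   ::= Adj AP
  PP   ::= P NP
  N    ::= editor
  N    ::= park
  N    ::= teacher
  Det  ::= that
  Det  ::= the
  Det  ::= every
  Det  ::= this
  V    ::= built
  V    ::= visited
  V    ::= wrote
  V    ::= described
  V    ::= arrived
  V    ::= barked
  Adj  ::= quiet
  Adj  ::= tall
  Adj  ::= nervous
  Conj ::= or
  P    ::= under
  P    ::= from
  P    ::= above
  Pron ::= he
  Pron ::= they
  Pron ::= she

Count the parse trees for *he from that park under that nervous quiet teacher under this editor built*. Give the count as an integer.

5

Two of the 5 distinct bracketings:
[S [NP [NP [Pron he]] [PP [P from] [NP [NP [Det that] [N park]] [PP [P under] [NP [NP [Det that] [AP [Adj nervous] [AP [Adj quiet]]] [N teacher]] [PP [P under] [NP [Det this] [N editor]]]]]]]] [VP [V built]]]
[S [NP [NP [Pron he]] [PP [P from] [NP [NP [NP [Det that] [N park]] [PP [P under] [NP [Det that] [AP [Adj nervous] [AP [Adj quiet]]] [N teacher]]]] [PP [P under] [NP [Det this] [N editor]]]]]] [VP [V built]]]
The trees differ in how a recursive rule is bracketed over the same span.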